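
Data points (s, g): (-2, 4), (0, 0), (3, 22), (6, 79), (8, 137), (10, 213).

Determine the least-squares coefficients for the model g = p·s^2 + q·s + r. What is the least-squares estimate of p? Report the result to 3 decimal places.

Setting ∂/∂p … = 0 gives: 15489·p + 1747·q + 213·r = 33126;  1747·p + 213·q + 25·r = 3758;  213·p + 25·q + 6·r = 455.
Solving the 3×3 system (Gaussian elimination) gives p = 740251/372108, q = 173603/124036, r = -10489/16914.

p = 1.989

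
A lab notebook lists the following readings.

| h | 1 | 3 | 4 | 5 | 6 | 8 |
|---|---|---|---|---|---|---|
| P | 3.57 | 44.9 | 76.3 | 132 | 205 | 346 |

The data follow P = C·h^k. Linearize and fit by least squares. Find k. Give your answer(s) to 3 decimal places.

k = 2.216

With ln Pᵢ as the transformed response and ln hᵢ as the regressor:
Σln h = 7.9655, Σ(ln h)² = 13.2535, Σln P = 25.4639, Σln h·ln P = 39.7422.
Equations: 13.2535·k + 7.9655·ln C = 39.7422;  7.9655·k + 6·ln C = 25.4639.
Solving (det = 16.0713): k = 2.21632, ln C = 1.30163.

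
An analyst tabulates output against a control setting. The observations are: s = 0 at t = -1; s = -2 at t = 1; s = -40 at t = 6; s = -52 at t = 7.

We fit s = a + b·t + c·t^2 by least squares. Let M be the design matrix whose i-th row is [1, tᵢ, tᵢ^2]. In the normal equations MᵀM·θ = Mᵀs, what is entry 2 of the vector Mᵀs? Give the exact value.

Entry 2 ↔ basis t, so (Mᵀs)_{2} = Σᵢ (t)·sᵢ = (-1)·(0) + (1)·(-2) + (6)·(-40) + (7)·(-52) = -606.

-606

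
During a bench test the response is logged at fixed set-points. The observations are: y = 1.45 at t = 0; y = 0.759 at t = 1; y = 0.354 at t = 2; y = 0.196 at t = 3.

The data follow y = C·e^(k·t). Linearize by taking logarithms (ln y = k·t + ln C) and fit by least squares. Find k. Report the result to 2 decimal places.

k = -0.68

Linearized form: ln y = k·t + ln C. From the 4 transformed points,
Σt = 6.0000, Σ(t)² = 14.0000, Σln y = -2.5723, Σt·ln y = -7.2416.
Equations: 14.0000·k + 6.0000·ln C = -7.2416;  6.0000·k + 4·ln C = -2.5723.
Solving (det = 20.0000): k = -0.67663, ln C = 0.37188.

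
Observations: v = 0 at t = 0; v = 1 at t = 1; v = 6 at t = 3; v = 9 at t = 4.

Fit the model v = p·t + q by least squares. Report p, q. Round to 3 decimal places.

p = 2.300, q = -0.600

The normal system AᵀA·[p, q]ᵀ = Aᵀv is [[26, 8]; [8, 4]]·[p, q]ᵀ = [55, 16]ᵀ.
Δ = 26·4 − 8² = 40.
p = (55·4 − 8·16)/40 = 23/10; q = (26·16 − 8·55)/40 = -3/5.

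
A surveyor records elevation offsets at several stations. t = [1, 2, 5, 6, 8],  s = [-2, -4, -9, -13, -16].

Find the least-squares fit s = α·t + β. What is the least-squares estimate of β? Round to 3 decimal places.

β = 0.133

Sums needed: Σt·t = 130, Σt = 22, Σ1 = 5.
Moment sums: Σt·s = -261, Σs = -44.
Normal equations: [[130, 22]; [22, 5]]·[α, β]ᵀ = [-261, -44]ᵀ.
Determinant 130·5 − 22² = 166.
α = ((-261)·5 − 22·(-44))/166 = -337/166; β = (130·(-44) − 22·(-261))/166 = 11/83.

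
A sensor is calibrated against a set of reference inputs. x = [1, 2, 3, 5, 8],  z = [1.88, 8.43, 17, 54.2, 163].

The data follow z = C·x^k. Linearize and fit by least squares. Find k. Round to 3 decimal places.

k = 2.126

Linearized form: ln z = k·ln x + ln C. From the 5 transformed points,
Σln x = 5.4806, Σ(ln x)² = 8.6018, Σln z = 14.6827, Σln x·ln z = 21.6084.
Equations: 8.6018·k + 5.4806·ln C = 21.6084;  5.4806·k + 5·ln C = 14.6827.
Δ = 8.6018·5 − (5.4806)² = 12.9714; k = (21.6084·5 − 5.4806·14.6827)/12.9714 = 2.12553, ln C = (8.6018·14.6827 − 5.4806·21.6084)/12.9714 = 0.60669.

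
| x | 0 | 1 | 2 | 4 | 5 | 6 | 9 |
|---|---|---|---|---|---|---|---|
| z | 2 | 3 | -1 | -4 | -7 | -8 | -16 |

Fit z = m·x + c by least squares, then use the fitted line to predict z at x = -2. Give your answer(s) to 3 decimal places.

ẑ = 7.755

Forming MᵀM = [[163, 27]; [27, 7]] and Mᵀz = [-242, -31]ᵀ gives MᵀM·[m, c]ᵀ = Mᵀz.
Eliminating c: 7·(row 1) − 27·(row 2) gives 412·m = 7·(-242) − 27·(-31) = -857, so m = -857/412.
Then c = ((-31) − 27·(-857/412))/7 = 1481/412.
At x = -2: ẑ = (-857/412)·(-2) + (1481/412)·(1) = 3195/412.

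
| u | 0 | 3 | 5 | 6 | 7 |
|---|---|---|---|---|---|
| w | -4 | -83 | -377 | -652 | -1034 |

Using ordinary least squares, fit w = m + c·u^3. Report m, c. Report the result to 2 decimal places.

From the data, Σ1 = 5, Σu^3 = 711, Σu^3·u^3 = 180659.
For Xᵀw: Σw = -2150, Σu^3·w = -544860.
Determinant 5·180659 − 711² = 397774.
m = ((-2150)·180659 − 711·(-544860))/397774 = -510695/198887; c = (5·(-544860) − 711·(-2150))/397774 = -597825/198887.

m = -2.57, c = -3.01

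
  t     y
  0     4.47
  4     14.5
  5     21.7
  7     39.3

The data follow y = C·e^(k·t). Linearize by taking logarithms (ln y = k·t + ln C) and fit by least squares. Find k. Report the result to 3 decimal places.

Taking logs, ln y = k·t + ln C, so regress ln y on t.
XᵀX = [[90.0000, 16.0000]; [16.0000, 4]], rhs = [51.7817, 10.9201]ᵀ  (here Σt = 16.0000, Σ(t)² = 90.0000, Σln y = 10.9201, Σt·ln y = 51.7817).
Slope k = (n·Σt·ln y − Σt·Σln y)/(n·Σ(t)² − (Σt)²) = (4·51.7817 − 16.0000·10.9201)/104.0000 = 0.31159; ln C = (Σln y − k·Σt)/n = 1.48364.

k = 0.312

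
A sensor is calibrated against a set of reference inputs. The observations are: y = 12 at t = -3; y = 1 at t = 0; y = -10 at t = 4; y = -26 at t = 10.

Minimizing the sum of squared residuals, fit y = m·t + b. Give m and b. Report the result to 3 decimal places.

With design matrix A, AᵀA = [[125, 11]; [11, 4]] and Aᵀy = [-336, -23]ᵀ.
det = 125·4 − 11² = 379.
m = ((-336)·4 − 11·(-23))/379 = -1091/379; b = (125·(-23) − 11·(-336))/379 = 821/379.

m = -2.879, b = 2.166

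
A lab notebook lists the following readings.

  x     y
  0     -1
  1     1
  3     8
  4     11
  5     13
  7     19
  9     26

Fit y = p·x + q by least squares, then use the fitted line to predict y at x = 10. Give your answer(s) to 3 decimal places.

ŷ = 28.516

Sums needed: Σx·x = 181, Σx = 29, Σ1 = 7.
Right-hand side: Σx·y = 501, Σy = 77.
So AᵀA·[p, q]ᵀ = Aᵀy: [[181, 29]; [29, 7]]·[p, q]ᵀ = [501, 77]ᵀ.
Eliminating q: 7·(row 1) − 29·(row 2) gives 426·p = 7·501 − 29·77 = 1274, so p = 637/213.
Then q = (77 − 29·(637/213))/7 = -296/213.
At x = 10: ŷ = (637/213)·(10) + (-296/213)·(1) = 6074/213.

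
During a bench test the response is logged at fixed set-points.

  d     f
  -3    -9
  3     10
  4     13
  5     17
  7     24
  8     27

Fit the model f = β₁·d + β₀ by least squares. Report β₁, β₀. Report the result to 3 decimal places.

Setting ∂/∂β₁ … = 0 gives: 172·β₁ + 24·β₀ = 578;  24·β₁ + 6·β₀ = 82.
Δ = 172·6 − 24² = 456.
β₁ = (578·6 − 24·82)/456 = 125/38; β₀ = (172·82 − 24·578)/456 = 29/57.

β₁ = 3.289, β₀ = 0.509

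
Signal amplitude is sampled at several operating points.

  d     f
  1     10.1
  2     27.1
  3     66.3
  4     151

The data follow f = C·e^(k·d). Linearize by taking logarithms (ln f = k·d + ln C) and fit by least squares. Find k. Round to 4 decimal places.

k = 0.9009

Let Y = ln f. Fitting Y = k·d + ln C by least squares:
Over the data: Σd = 10.0000, Σ(d)² = 30.0000, Σln f = 14.8235, Σd·ln f = 41.5633.
Normal system: [[30.0000, 10.0000]; [10.0000, 4]]·[k, ln C]ᵀ = [41.5633, 14.8235]ᵀ.
Δ = 30.0000·4 − (10.0000)² = 20.0000; k = (41.5633·4 − 10.0000·14.8235)/20.0000 = 0.90089, ln C = (30.0000·14.8235 − 10.0000·41.5633)/20.0000 = 1.45366.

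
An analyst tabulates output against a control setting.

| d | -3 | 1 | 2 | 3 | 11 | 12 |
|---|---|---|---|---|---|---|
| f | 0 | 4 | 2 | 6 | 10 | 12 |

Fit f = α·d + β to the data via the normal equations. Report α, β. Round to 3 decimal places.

α = 0.757, β = 2.388

The normal equations are: 288·α + 26·β = 280;  26·α + 6·β = 34.
(Σd·d = 288, Σd = 26, Σ1 = 6, Σd·f = 280, Σf = 34.)
Δ = 288·6 − 26² = 1052.
α = (280·6 − 26·34)/1052 = 199/263; β = (288·34 − 26·280)/1052 = 628/263.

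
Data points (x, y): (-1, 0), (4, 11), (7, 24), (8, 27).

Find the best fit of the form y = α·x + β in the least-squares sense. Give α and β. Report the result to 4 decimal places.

α = 3.0408, β = 1.8163

With design matrix M, MᵀM = [[130, 18]; [18, 4]] and Mᵀy = [428, 62]ᵀ.
Eliminating β: 4·(row 1) − 18·(row 2) gives 196·α = 4·428 − 18·62 = 596, so α = 149/49.
Then β = (62 − 18·(149/49))/4 = 89/49.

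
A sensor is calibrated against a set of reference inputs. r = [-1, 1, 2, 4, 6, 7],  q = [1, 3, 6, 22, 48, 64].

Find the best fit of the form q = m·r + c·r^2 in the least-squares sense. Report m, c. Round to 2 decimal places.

m = 0.70, c = 1.21

With design matrix M, MᵀM = [[107, 631]; [631, 3971]] and Mᵀq = [838, 5244]ᵀ.
Δ = 107·3971 − 631² = 26736.
m = (838·3971 − 631·5244)/26736 = 9367/13368; c = (107·5244 − 631·838)/26736 = 16165/13368.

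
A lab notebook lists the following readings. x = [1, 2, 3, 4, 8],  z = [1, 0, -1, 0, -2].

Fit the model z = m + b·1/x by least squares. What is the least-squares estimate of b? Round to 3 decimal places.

The normal equations are: 5·m + (53/24)·b = -2;  (53/24)·m + (829/576)·b = 5/12.
(Σ1 = 5, Σ1/x = 53/24, Σ1/x·1/x = 829/576, Σz = -2, Σ1/x·z = 5/12.)
Eliminating b: (829/576)·(row 1) − (53/24)·(row 2) gives (167/72)·m = (829/576)·(-2) − (53/24)·(5/12) = -547/144, so m = -547/334.
Then b = ((5/12) − (53/24)·(-547/334))/(829/576) = 468/167.

b = 2.802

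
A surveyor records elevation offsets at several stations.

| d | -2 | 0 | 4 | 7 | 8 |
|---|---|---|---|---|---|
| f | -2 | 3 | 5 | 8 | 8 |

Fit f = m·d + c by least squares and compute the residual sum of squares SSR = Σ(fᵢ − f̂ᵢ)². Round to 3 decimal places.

Entries of AᵀA: Σd·d = 133, Σd = 17, Σ1 = 5.
Moment sums: Σd·f = 144, Σf = 22.
Normal equations: [[133, 17]; [17, 5]]·[m, c]ᵀ = [144, 22]ᵀ.
Determinant 133·5 − 17² = 376.
m = (144·5 − 17·22)/376 = 173/188; c = (133·22 − 17·144)/376 = 239/188.
Residuals: -269/188, 325/188, 9/188, 27/94, -119/188; SSR = 519/94.

SSR = 5.521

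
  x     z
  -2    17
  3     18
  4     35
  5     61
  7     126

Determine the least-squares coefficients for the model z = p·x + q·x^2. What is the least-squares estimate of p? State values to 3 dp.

p = -2.834

The normal equations are: 103·p + 551·q = 1347;  551·p + 3379·q = 8489.
(Σx·x = 103, Σx·x^2 = 551, Σx^2·x^2 = 3379, Σx·z = 1347, Σx^2·z = 8489.)
Eliminating q: 3379·(row 1) − 551·(row 2) gives 44436·p = 3379·1347 − 551·8489 = -125926, so p = -62963/22218.
Then q = (8489 − 551·(-62963/22218))/3379 = 66085/22218.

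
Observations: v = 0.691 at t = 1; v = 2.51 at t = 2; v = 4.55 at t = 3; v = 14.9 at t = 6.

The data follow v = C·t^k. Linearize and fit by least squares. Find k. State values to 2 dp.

k = 1.70

Linearized form: ln v = k·ln t + ln C. From the 4 transformed points,
Σln t = 3.5835, Σ(ln t)² = 4.8978, Σln v = 4.7672, Σln t·ln v = 7.1426.
Normal system: [[4.8978, 3.5835]; [3.5835, 4]]·[k, ln C]ᵀ = [7.1426, 4.7672]ᵀ.
Δ = 4.8978·4 − (3.5835)² = 6.7496; k = (7.1426·4 − 3.5835·4.7672)/6.7496 = 1.70192, ln C = (4.8978·4.7672 − 3.5835·7.1426)/6.7496 = -0.33293.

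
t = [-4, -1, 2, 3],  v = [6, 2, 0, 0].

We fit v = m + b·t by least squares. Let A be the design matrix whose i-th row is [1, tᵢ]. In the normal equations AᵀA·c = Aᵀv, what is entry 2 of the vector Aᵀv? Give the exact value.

-26

Entry 2 ↔ basis t, so (Aᵀv)_{2} = Σᵢ (t)·vᵢ = (-4)·(6) + (-1)·(2) + (2)·(0) + (3)·(0) = -26.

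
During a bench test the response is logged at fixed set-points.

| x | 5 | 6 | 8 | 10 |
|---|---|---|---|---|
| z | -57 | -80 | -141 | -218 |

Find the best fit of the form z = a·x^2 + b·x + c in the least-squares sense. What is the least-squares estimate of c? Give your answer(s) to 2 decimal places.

Forming MᵀM = [[16017, 1853, 225]; [1853, 225, 29]; [225, 29, 4]] and Mᵀz = [-35129, -4073, -496]ᵀ gives MᵀM·[a, b, c]ᵀ = Mᵀz.
Row-reducing yields a = -853/398, b = -47/398, c = -515/199.

c = -2.59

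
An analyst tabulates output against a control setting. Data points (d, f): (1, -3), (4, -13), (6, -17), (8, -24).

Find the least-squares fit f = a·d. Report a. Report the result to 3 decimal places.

a = -2.983

Entries of XᵀX: Σd·d = 117.
Right-hand side: Σd·f = -349.
XᵀX·[a]ᵀ = Xᵀf becomes [[117]]·[a]ᵀ = [-349]ᵀ.
a = (-349)/117 = -2.98291.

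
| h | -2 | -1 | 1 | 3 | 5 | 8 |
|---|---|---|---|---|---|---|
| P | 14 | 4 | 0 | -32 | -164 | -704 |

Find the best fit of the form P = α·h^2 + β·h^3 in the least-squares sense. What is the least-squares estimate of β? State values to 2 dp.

From the data, Σh^2·h^2 = 4820, Σh^2·h^3 = 36104, Σh^3·h^3 = 278564.
Right-hand side: Σh^2·P = -49384, Σh^3·P = -381928.
Normal equations: [[4820, 36104]; [36104, 278564]]·[α, β]ᵀ = [-49384, -381928]ᵀ.
Determinant 4820·278564 − 36104² = 39179664.
α = ((-49384)·278564 − 36104·(-381928))/39179664 = 677582/816243; β = (4820·(-381928) − 36104·(-49384))/39179664 = -1206938/816243.

β = -1.48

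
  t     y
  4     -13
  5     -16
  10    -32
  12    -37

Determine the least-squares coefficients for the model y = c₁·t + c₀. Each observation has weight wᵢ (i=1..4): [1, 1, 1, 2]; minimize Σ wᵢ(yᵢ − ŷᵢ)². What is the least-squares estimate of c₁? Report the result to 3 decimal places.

Compute the Gram sums: Σwᵢ·t·t = 429, Σwᵢ·t = 43, Σwᵢ·1 = 5.
For MᵀWy: Σwᵢ·t·y = -1340, Σwᵢ·y = -135.
So MᵀWM·[c₁, c₀]ᵀ = MᵀWy: [[429, 43]; [43, 5]]·[c₁, c₀]ᵀ = [-1340, -135]ᵀ.
det = 429·5 − 43² = 296.
c₁ = ((-1340)·5 − 43·(-135))/296 = -895/296; c₀ = (429·(-135) − 43·(-1340))/296 = -295/296.

c₁ = -3.024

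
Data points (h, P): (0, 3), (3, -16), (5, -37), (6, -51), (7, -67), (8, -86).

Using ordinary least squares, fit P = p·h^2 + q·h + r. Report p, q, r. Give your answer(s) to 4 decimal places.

Normal-equation sums: Σh^2·h^2 = 8499, Σh^2·h = 1223, Σh^2 = 183, Σh·h = 183, Σh = 29, Σ1 = 6.
And Σh^2·P = -11692, Σh·P = -1696, ΣP = -254.
Row-reducing yields p = -7835/7788, q = -7745/2596, r = 10789/3894.

p = -1.0060, q = -2.9834, r = 2.7707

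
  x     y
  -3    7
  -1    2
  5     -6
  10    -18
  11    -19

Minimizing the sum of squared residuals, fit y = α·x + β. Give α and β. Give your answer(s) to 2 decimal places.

α = -1.84, β = 1.28

Setting ∂/∂α … = 0 gives: 256·α + 22·β = -442;  22·α + 5·β = -34.
Eliminating β: 5·(row 1) − 22·(row 2) gives 796·α = 5·(-442) − 22·(-34) = -1462, so α = -731/398.
Then β = ((-34) − 22·(-731/398))/5 = 255/199.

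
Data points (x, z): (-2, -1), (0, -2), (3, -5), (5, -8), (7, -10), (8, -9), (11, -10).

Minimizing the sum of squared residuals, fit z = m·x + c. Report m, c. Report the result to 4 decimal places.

The normal equations are: 272·m + 32·c = -305;  32·m + 7·c = -45.
(Σx·x = 272, Σx = 32, Σ1 = 7, Σx·z = -305, Σz = -45.)
Eliminating c: 7·(row 1) − 32·(row 2) gives 880·m = 7·(-305) − 32·(-45) = -695, so m = -139/176.
Then c = ((-45) − 32·(-139/176))/7 = -31/11.

m = -0.7898, c = -2.8182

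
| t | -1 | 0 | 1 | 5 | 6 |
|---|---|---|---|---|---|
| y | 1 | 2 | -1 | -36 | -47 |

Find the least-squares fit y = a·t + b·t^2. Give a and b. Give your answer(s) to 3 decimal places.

Sums needed: Σt·t = 63, Σt·t^2 = 341, Σt^2·t^2 = 1923.
For Aᵀy: Σt·y = -464, Σt^2·y = -2592.
det = 63·1923 − 341² = 4868.
a = ((-464)·1923 − 341·(-2592))/4868 = -2100/1217; b = (63·(-2592) − 341·(-464))/4868 = -1268/1217.

a = -1.726, b = -1.042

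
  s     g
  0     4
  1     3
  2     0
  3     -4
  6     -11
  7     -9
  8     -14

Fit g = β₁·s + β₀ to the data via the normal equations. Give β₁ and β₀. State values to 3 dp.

From the data, Σs·s = 163, Σs = 27, Σ1 = 7.
Moment sums: Σs·g = -250, Σg = -31.
Determinant 163·7 − 27² = 412.
β₁ = ((-250)·7 − 27·(-31))/412 = -913/412; β₀ = (163·(-31) − 27·(-250))/412 = 1697/412.

β₁ = -2.216, β₀ = 4.119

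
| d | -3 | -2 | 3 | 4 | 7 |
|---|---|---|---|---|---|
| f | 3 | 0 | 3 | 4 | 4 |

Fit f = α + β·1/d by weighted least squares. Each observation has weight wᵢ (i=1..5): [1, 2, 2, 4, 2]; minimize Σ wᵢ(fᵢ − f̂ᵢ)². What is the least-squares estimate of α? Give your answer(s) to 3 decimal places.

With design matrix M, MᵀWM = [[11, 13/21]; [13/21, 661/588]] and MᵀWf = [33, 43/7]ᵀ.
Eliminating β: (661/588)·(row 1) − (13/21)·(row 2) gives (21137/1764)·α = (661/588)·33 − (13/21)·(43/7) = 19577/588, so α = 58731/21137.
Then β = ((43/7) − (13/21)·(58731/21137))/(661/588) = 83160/21137.

α = 2.779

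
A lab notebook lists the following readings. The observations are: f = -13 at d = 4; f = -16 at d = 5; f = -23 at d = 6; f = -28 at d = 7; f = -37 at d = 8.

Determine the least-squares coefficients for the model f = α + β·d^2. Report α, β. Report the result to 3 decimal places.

XᵀX·[α, β]ᵀ = Xᵀf reads: 5·α + 190·β = -117;  190·α + 8674·β = -5176.
Eliminating β: 8674·(row 1) − 190·(row 2) gives 7270·α = 8674·(-117) − 190·(-5176) = -31418, so α = -15709/3635.
Then β = ((-5176) − 190·(-15709/3635))/8674 = -365/727.

α = -4.322, β = -0.502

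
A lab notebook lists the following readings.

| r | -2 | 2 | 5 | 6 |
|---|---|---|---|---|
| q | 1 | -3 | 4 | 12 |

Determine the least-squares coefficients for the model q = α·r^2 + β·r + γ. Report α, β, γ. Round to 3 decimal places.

With design matrix X, XᵀX = [[1953, 341, 69]; [341, 69, 11]; [69, 11, 4]] and Xᵀq = [524, 84, 14]ᵀ.
Solving the 3×3 system (Gaussian elimination) gives α = 813/1336, β = -8023/6680, γ = -12339/3340.

α = 0.609, β = -1.201, γ = -3.694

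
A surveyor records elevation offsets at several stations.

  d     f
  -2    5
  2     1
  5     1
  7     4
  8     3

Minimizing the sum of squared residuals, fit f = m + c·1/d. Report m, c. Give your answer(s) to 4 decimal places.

Entries of XᵀX: Σ1 = 5, Σ1/d = 131/280, Σ1/d·1/d = 45161/78400.
Right-hand side: Σf = 14, Σ1/d·f = -239/280.
det = 5·(45161/78400) − (131/280)² = 52161/19600.
m = (14·(45161/78400) − (131/280)·(-239/280))/(52161/19600) = 663563/208644; c = (5·(-239/280) − (131/280)·14)/(52161/19600) = -212030/52161.

m = 3.1804, c = -4.0649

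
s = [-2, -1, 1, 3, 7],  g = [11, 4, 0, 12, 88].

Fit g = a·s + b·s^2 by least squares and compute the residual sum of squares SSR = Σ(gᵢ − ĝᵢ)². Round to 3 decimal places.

SSR = 1.837

With design matrix X, XᵀX = [[64, 362]; [362, 2500]] and Xᵀg = [626, 4468]ᵀ.
Eliminating b: 2500·(row 1) − 362·(row 2) gives 28956·a = 2500·626 − 362·4468 = -52416, so a = -4368/2413.
Then b = (4468 − 362·(-4368/2413))/2500 = 4945/2413.
Residuals: -1973/2413, 339/2413, -577/2413, -2445/2413, 615/2413; SSR = 4433/2413.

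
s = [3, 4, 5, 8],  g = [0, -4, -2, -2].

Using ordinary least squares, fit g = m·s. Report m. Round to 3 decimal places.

m = -0.368

MᵀM·[m]ᵀ = Mᵀg reads: 114·m = -42.
Hence m = -42 / 114 ≈ -0.368421.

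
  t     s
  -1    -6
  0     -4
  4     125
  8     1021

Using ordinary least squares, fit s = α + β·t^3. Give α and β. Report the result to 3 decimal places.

XᵀX·[α, β]ᵀ = Xᵀs reads: 4·α + 575·β = 1136;  575·α + 266241·β = 530758.
Δ = 4·266241 − 575² = 734339.
α = (1136·266241 − 575·530758)/734339 = -2736074/734339; β = (4·530758 − 575·1136)/734339 = 1469832/734339.

α = -3.726, β = 2.002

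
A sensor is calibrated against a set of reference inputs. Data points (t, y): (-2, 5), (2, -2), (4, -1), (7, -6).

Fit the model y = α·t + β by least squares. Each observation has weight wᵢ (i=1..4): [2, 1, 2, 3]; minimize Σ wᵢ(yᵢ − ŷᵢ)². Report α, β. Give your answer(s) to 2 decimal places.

α = -1.18, β = 2.47

Sums needed: Σwᵢ·t·t = 191, Σwᵢ·t = 27, Σwᵢ·1 = 8.
Right-hand side: Σwᵢ·t·y = -158, Σwᵢ·y = -12.
XᵀWX·[α, β]ᵀ = XᵀWy becomes [[191, 27]; [27, 8]]·[α, β]ᵀ = [-158, -12]ᵀ.
Eliminating β: 8·(row 1) − 27·(row 2) gives 799·α = 8·(-158) − 27·(-12) = -940, so α = -20/17.
Then β = ((-12) − 27·(-20/17))/8 = 42/17.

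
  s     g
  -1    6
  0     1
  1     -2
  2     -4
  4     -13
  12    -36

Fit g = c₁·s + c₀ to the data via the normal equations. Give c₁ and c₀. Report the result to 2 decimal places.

Sums needed: Σs·s = 166, Σs = 18, Σ1 = 6.
Right-hand side: Σs·g = -500, Σg = -48.
AᵀA·[c₁, c₀]ᵀ = Aᵀg becomes [[166, 18]; [18, 6]]·[c₁, c₀]ᵀ = [-500, -48]ᵀ.
det = 166·6 − 18² = 672.
c₁ = ((-500)·6 − 18·(-48))/672 = -89/28; c₀ = (166·(-48) − 18·(-500))/672 = 43/28.

c₁ = -3.18, c₀ = 1.54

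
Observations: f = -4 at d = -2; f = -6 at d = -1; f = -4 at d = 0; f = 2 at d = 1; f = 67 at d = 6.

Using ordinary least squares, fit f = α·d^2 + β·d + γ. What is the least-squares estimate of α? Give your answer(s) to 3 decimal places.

With design matrix X, XᵀX = [[1314, 208, 42]; [208, 42, 4]; [42, 4, 5]] and Xᵀf = [2392, 418, 55]ᵀ.
Row-reducing yields α = 12073/8599, β = 28621/8599, γ = -29721/8599.

α = 1.404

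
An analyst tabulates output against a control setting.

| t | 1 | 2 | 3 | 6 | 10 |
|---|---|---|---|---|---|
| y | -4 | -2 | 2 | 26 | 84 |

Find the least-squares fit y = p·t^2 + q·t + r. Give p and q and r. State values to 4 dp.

XᵀX·[p, q, r]ᵀ = Xᵀy reads: 11394·p + 1252·q + 150·r = 9342;  1252·p + 150·q + 22·r = 994;  150·p + 22·q + 5·r = 106.
Solving the 3×3 system (Gaussian elimination) gives p = 19349/20371, q = -13287/20371, r = -6934/1567.

p = 0.9498, q = -0.6523, r = -4.4250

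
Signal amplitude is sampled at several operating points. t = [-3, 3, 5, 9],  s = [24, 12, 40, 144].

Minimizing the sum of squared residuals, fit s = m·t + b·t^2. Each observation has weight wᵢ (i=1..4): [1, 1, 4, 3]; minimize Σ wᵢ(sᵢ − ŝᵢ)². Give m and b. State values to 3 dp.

m = -2.000, b = 2.000

The normal system AᵀWA·[m, b]ᵀ = AᵀWs is [[361, 2687]; [2687, 22345]]·[m, b]ᵀ = [4652, 39316]ᵀ.
Determinant 361·22345 − 2687² = 846576.
m = (4652·22345 − 2687·39316)/846576 = -2; b = (361·39316 − 2687·4652)/846576 = 2.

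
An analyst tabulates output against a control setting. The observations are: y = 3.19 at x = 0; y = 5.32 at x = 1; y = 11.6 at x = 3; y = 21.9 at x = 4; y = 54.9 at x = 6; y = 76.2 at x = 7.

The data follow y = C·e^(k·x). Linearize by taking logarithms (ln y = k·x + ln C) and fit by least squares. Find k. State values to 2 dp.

k = 0.46

Let Y = ln y. Fitting Y = k·x + ln C by least squares:
Sums: Σx = 21.0000, Σ(x)² = 111.0000, Σln y = 16.7079, Σx·ln y = 75.7370.
Normal system: [[111.0000, 21.0000]; [21.0000, 6]]·[k, ln C]ᵀ = [75.7370, 16.7079]ᵀ.
Δ = 111.0000·6 − (21.0000)² = 225.0000; k = (75.7370·6 − 21.0000·16.7079)/225.0000 = 0.46025, ln C = (111.0000·16.7079 − 21.0000·75.7370)/225.0000 = 1.17375.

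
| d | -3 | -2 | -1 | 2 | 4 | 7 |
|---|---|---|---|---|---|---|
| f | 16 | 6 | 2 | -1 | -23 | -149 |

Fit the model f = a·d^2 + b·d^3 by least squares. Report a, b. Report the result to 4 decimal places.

XᵀX·[a, b]ᵀ = Xᵀf reads: 2771·a + 17587·b = -7503;  17587·a + 122603·b = -53069.
Eliminating b: 122603·(row 1) − 17587·(row 2) gives 30430344·a = 122603·(-7503) − 17587·(-53069) = 13434194, so a = 6717097/15215172.
Then b = ((-53069) − 17587·(6717097/15215172))/122603 = -7549469/15215172.

a = 0.4415, b = -0.4962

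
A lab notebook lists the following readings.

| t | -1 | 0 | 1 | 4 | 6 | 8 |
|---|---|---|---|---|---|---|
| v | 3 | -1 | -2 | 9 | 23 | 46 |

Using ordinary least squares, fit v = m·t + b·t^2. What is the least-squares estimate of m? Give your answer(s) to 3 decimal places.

m = -1.730

Compute the Gram sums: Σt·t = 118, Σt·t^2 = 792, Σt^2·t^2 = 5650.
Moment sums: Σt·v = 537, Σt^2·v = 3917.
Normal equations: [[118, 792]; [792, 5650]]·[m, b]ᵀ = [537, 3917]ᵀ.
Eliminating b: 5650·(row 1) − 792·(row 2) gives 39436·m = 5650·537 − 792·3917 = -68214, so m = -34107/19718.
Then b = (3917 − 792·(-34107/19718))/5650 = 18451/19718.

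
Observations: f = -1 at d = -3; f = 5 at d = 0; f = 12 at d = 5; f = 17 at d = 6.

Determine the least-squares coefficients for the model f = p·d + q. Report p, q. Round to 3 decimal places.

Compute the Gram sums: Σd·d = 70, Σd = 8, Σ1 = 4.
Moment sums: Σd·f = 165, Σf = 33.
Determinant 70·4 − 8² = 216.
p = (165·4 − 8·33)/216 = 11/6; q = (70·33 − 8·165)/216 = 55/12.

p = 1.833, q = 4.583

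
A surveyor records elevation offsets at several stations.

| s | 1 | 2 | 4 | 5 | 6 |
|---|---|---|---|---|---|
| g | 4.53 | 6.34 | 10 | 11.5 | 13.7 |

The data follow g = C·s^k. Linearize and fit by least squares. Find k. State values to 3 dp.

Taking logs, ln g = k·ln s + ln C, so regress ln g on ln s.
Over the data: Σln s = 5.4806, Σ(ln s)² = 8.2030, Σln g = 10.7199, Σln s·ln g = 13.0928.
Normal system: [[8.2030, 5.4806]; [5.4806, 5]]·[k, ln C]ᵀ = [13.0928, 10.7199]ᵀ.
Solving (det = 10.9774): k = 0.61142, ln C = 1.47379.

k = 0.611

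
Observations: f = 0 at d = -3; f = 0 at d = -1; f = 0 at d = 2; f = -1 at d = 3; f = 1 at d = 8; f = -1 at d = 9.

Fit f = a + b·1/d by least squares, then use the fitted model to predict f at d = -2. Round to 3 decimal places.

Entries of AᵀA: Σ1 = 6, Σ1/d = -19/72, Σ1/d·1/d = 7777/5184.
Moment sums: Σf = -1, Σ1/d·f = -23/72.
Normal equations: [[6, -19/72]; [-19/72, 7777/5184]]·[a, b]ᵀ = [-1, -23/72]ᵀ.
Determinant 6·(7777/5184) − (-19/72)² = 46301/5184.
a = ((-1)·(7777/5184) − (-19/72)·(-23/72))/(46301/5184) = -8214/46301; b = (6·(-23/72) − (-19/72)·(-1))/(46301/5184) = -11304/46301.
At d = -2: f̂ = (-8214/46301)·(1) + (-11304/46301)·(-1/2) = -2562/46301.

f̂ = -0.055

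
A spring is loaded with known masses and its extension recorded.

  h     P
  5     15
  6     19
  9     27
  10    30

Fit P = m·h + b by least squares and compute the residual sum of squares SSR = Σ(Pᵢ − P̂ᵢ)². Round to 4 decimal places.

Normal-equation sums: Σh·h = 242, Σh = 30, Σ1 = 4.
And Σh·P = 732, ΣP = 91.
Normal equations: [[242, 30]; [30, 4]]·[m, b]ᵀ = [732, 91]ᵀ.
Eliminating b: 4·(row 1) − 30·(row 2) gives 68·m = 4·732 − 30·91 = 198, so m = 99/34.
Then b = (91 − 30·(99/34))/4 = 31/34.
Residuals: -8/17, 21/34, -2/17, -1/34; SSR = 21/34.

SSR = 0.6176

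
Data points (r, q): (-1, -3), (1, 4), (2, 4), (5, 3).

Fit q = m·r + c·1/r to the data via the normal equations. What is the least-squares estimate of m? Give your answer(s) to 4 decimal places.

Entries of AᵀA: Σr·r = 31, Σr·1/r = 4, Σ1/r·1/r = 229/100.
Right-hand side: Σr·q = 30, Σ1/r·q = 48/5.
AᵀA·[m, c]ᵀ = Aᵀq becomes [[31, 4]; [4, 229/100]]·[m, c]ᵀ = [30, 48/5]ᵀ.
det = 31·(229/100) − 4² = 5499/100.
m = (30·(229/100) − 4·(48/5))/(5499/100) = 1010/1833; c = (31·(48/5) − 4·30)/(5499/100) = 5920/1833.

m = 0.5510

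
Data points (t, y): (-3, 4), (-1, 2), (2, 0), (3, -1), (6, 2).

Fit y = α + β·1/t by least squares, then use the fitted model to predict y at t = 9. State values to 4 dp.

ŷ = 1.0551

Setting ∂/∂α … = 0 gives: 5·α + (-1/3)·β = 7;  (-1/3)·α + (3/2)·β = -10/3.
(Σ1 = 5, Σ1/t = -1/3, Σ1/t·1/t = 3/2, Σy = 7, Σ1/t·y = -10/3.)
det = 5·(3/2) − (-1/3)² = 133/18.
α = (7·(3/2) − (-1/3)·(-10/3))/(133/18) = 169/133; β = (5·(-10/3) − (-1/3)·7)/(133/18) = -258/133.
At t = 9: ŷ = (169/133)·(1) + (-258/133)·(1/9) = 421/399.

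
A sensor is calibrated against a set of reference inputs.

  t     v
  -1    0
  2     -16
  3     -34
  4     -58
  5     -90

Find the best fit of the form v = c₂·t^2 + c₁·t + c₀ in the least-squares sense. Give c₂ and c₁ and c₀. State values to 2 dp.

Compute the Gram sums: Σt^2·t^2 = 979, Σt^2·t = 223, Σt^2 = 55, Σt·t = 55, Σt = 13, Σ1 = 5.
For Mᵀv: Σt^2·v = -3548, Σt·v = -816, Σv = -198.
Inverting the 3×3 Gram matrix, [c₂, c₁, c₀]ᵀ = [-6185/1911, -3811/1911, 108/91]ᵀ.

c₂ = -3.24, c₁ = -1.99, c₀ = 1.19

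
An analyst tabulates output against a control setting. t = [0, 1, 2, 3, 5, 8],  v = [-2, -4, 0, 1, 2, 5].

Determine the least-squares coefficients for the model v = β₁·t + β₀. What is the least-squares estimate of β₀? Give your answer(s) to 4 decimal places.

From the data, Σt·t = 103, Σt = 19, Σ1 = 6.
Moment sums: Σt·v = 49, Σv = 2.
det = 103·6 − 19² = 257.
β₁ = (49·6 − 19·2)/257 = 256/257; β₀ = (103·2 − 19·49)/257 = -725/257.

β₀ = -2.8210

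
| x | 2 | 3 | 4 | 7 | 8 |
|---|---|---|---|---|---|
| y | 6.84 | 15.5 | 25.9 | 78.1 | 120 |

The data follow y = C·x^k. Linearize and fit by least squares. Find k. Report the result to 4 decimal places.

Taking logs, ln y = k·ln x + ln C, so regress ln y on ln x.
AᵀA = [[11.7199, 7.2034]; [7.2034, 5]], rhs = [27.2908, 17.0634]ᵀ  (here Σln x = 7.2034, Σ(ln x)² = 11.7199, Σln y = 17.0634, Σln x·ln y = 27.2908).
Solving (det = 6.7102): k = 2.01778, ln C = 0.50570.

k = 2.0178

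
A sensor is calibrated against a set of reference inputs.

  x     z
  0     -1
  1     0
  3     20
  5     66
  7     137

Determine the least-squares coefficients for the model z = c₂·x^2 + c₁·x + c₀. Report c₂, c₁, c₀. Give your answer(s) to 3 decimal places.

c₂ = 3.170, c₁ = -2.485, c₀ = -0.895

Sums needed: Σx^2·x^2 = 3108, Σx^2·x = 496, Σx^2 = 84, Σx·x = 84, Σx = 16, Σ1 = 5.
Moment sums: Σx^2·z = 8543, Σx·z = 1349, Σz = 222.
MᵀM·[c₂, c₁, c₀]ᵀ = Mᵀz becomes [[3108, 496, 84]; [496, 84, 16]; [84, 16, 5]]·[c₂, c₁, c₀]ᵀ = [8543, 1349, 222]ᵀ.
Solving the 3×3 system (Gaussian elimination) gives c₂ = 15987/5044, c₁ = -12535/5044, c₀ = -1129/1261.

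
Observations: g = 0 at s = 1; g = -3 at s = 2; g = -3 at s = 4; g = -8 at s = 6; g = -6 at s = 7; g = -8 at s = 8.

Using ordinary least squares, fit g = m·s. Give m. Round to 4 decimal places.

Entries of AᵀA: Σs·s = 170.
For Aᵀg: Σs·g = -172.
Hence m = -172 / 170 ≈ -1.01176.

m = -1.0118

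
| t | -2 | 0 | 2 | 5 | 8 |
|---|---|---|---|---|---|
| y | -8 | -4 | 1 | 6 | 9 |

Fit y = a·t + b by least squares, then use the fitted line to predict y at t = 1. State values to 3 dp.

ŷ = -1.975

Setting ∂/∂a … = 0 gives: 97·a + 13·b = 120;  13·a + 5·b = 4.
Δ = 97·5 − 13² = 316.
a = (120·5 − 13·4)/316 = 137/79; b = (97·4 − 13·120)/316 = -293/79.
At t = 1: ŷ = (137/79)·(1) + (-293/79)·(1) = -156/79.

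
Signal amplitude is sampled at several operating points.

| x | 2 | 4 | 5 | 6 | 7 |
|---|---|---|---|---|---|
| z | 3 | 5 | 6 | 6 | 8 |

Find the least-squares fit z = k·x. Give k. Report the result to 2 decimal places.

k = 1.14

Sums needed: Σx·x = 130.
Moment sums: Σx·z = 148.
Normal equations: [[130]]·[k]ᵀ = [148]ᵀ.
Hence k = 148 / 130 ≈ 1.13846.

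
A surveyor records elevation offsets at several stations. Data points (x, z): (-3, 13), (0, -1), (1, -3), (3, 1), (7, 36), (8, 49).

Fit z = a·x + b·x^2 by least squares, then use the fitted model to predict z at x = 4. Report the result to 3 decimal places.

Compute the Gram sums: Σx·x = 132, Σx·x^2 = 856, Σx^2·x^2 = 6660.
And Σx·z = 605, Σx^2·z = 5023.
Normal equations: [[132, 856]; [856, 6660]]·[a, b]ᵀ = [605, 5023]ᵀ.
det = 132·6660 − 856² = 146384.
a = (605·6660 − 856·5023)/146384 = -67597/36596; b = (132·5023 − 856·605)/146384 = 36289/36596.
At x = 4: ẑ = (-67597/36596)·(4) + (36289/36596)·(16) = 77559/9149.

ẑ = 8.477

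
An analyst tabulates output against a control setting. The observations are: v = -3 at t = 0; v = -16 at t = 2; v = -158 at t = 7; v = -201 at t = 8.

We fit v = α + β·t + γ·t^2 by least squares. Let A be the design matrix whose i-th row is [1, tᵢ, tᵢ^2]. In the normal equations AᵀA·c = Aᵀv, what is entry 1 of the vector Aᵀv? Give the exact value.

-378

Entry 1 ↔ basis 1, so (Aᵀv)_{1} = Σᵢ vᵢ = (1)·(-3) + (1)·(-16) + (1)·(-158) + (1)·(-201) = -378.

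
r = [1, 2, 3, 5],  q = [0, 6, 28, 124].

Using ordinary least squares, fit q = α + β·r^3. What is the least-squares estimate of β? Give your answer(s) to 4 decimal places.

Entries of XᵀX: Σ1 = 4, Σr^3 = 161, Σr^3·r^3 = 16419.
Moment sums: Σq = 158, Σr^3·q = 16304.
So XᵀX·[α, β]ᵀ = Xᵀq: [[4, 161]; [161, 16419]]·[α, β]ᵀ = [158, 16304]ᵀ.
Determinant 4·16419 − 161² = 39755.
α = (158·16419 − 161·16304)/39755 = -30742/39755; β = (4·16304 − 161·158)/39755 = 39778/39755.

β = 1.0006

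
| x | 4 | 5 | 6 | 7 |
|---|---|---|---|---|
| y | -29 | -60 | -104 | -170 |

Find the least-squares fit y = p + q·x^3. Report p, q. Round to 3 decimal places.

p = 3.487, q = -0.504

Normal-equation sums: Σ1 = 4, Σx^3 = 748, Σx^3·x^3 = 184026.
For Mᵀy: Σy = -363, Σx^3·y = -90130.
So MᵀM·[p, q]ᵀ = Mᵀy: [[4, 748]; [748, 184026]]·[p, q]ᵀ = [-363, -90130]ᵀ.
Eliminating q: 184026·(row 1) − 748·(row 2) gives 176600·p = 184026·(-363) − 748·(-90130) = 615802, so p = 307901/88300.
Then q = ((-90130) − 748·(307901/88300))/184026 = -22249/44150.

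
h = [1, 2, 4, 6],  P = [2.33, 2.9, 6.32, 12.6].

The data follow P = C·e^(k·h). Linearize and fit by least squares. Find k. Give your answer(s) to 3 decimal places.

Linearized form: ln P = k·h + ln C. From the 4 transformed points,
Σh = 13.0000, Σ(h)² = 57.0000, Σln P = 6.2880, Σh·ln P = 25.5523.
Equations: 57.0000·k + 13.0000·ln C = 25.5523;  13.0000·k + 4·ln C = 6.2880.
Slope k = (n·Σh·ln P − Σh·Σln P)/(n·Σ(h)² − (Σh)²) = (4·25.5523 − 13.0000·6.2880)/59.0000 = 0.34687; ln C = (Σln P − k·Σh)/n = 0.44466.

k = 0.347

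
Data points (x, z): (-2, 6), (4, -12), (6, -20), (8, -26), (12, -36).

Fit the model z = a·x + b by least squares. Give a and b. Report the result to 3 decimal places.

a = -3.052, b = -0.507

With design matrix M, MᵀM = [[264, 28]; [28, 5]] and Mᵀz = [-820, -88]ᵀ.
det = 264·5 − 28² = 536.
a = ((-820)·5 − 28·(-88))/536 = -409/134; b = (264·(-88) − 28·(-820))/536 = -34/67.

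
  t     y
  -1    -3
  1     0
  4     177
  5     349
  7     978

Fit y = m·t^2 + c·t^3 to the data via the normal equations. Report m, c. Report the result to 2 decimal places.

Normal-equation sums: Σt^2·t^2 = 3284, Σt^2·t^3 = 20956, Σt^3·t^3 = 137372.
And Σt^2·y = 59476, Σt^3·y = 390410.
Eliminating c: 137372·(row 1) − 20956·(row 2) gives 11975712·m = 137372·59476 − 20956·390410 = -11094888, so m = -66041/71284.
Then c = (390410 − 20956·(-66041/71284))/137372 = 212663/71284.

m = -0.93, c = 2.98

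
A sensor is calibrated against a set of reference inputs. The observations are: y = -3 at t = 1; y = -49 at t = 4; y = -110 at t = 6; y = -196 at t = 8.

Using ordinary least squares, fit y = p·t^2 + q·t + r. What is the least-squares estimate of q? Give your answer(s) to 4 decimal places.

q = 0.0587

The normal equations are: 5649·p + 793·q + 117·r = -17291;  793·p + 117·q + 19·r = -2427;  117·p + 19·q + 4·r = -358.
(Σt^2·t^2 = 5649, Σt^2·t = 793, Σt^2 = 117, Σt·t = 117, Σt = 19, Σ1 = 4, Σt^2·y = -17291, Σt·y = -2427, Σy = -358.)
Row-reducing yields p = -1829/596, q = 35/596, r = -5/298.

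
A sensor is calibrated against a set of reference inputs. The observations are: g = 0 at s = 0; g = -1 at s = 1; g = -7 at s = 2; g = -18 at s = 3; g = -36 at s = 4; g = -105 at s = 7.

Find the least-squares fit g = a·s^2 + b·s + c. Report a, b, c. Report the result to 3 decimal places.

Entries of MᵀM: Σs^2·s^2 = 2755, Σs^2·s = 443, Σs^2 = 79, Σs·s = 79, Σs = 17, Σ1 = 6.
And Σs^2·g = -5912, Σs·g = -948, Σg = -167.
MᵀM·[a, b, c]ᵀ = Mᵀg becomes [[2755, 443, 79]; [443, 79, 17]; [79, 17, 6]]·[a, b, c]ᵀ = [-5912, -948, -167]ᵀ.
Inverting the 3×3 Gram matrix, [a, b, c]ᵀ = [-6253/2904, -1373/14520, 1901/2420]ᵀ.

a = -2.153, b = -0.095, c = 0.786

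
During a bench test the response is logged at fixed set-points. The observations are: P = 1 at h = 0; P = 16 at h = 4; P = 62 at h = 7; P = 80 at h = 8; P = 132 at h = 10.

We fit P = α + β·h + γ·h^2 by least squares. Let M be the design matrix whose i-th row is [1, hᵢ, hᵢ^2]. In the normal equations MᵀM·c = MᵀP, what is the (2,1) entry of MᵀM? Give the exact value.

29

Row 2 ↔ basis h, column 1 ↔ basis 1, so (MᵀM)_{2,1} = Σᵢ h = (0)·(1) + (4)·(1) + (7)·(1) + (8)·(1) + (10)·(1) = 29.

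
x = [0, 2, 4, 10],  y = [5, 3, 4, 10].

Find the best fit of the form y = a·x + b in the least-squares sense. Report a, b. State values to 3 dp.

a = 0.607, b = 3.071

From the data, Σx·x = 120, Σx = 16, Σ1 = 4.
Moment sums: Σx·y = 122, Σy = 22.
Normal equations: [[120, 16]; [16, 4]]·[a, b]ᵀ = [122, 22]ᵀ.
Eliminating b: 4·(row 1) − 16·(row 2) gives 224·a = 4·122 − 16·22 = 136, so a = 17/28.
Then b = (22 − 16·(17/28))/4 = 43/14.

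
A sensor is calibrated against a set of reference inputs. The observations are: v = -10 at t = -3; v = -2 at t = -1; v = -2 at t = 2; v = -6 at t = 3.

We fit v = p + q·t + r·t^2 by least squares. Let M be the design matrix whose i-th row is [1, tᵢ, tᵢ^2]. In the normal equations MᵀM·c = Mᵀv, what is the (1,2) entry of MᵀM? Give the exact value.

1

Row 1 ↔ basis 1, column 2 ↔ basis t, so (MᵀM)_{1,2} = Σᵢ t = (1)·(-3) + (1)·(-1) + (1)·(2) + (1)·(3) = 1.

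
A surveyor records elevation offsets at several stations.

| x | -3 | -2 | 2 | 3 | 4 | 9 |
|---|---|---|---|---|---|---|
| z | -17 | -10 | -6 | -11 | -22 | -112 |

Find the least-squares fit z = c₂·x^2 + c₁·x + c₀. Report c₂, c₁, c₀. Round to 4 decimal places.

MᵀM·[c₂, c₁, c₀]ᵀ = Mᵀz reads: 7011·c₂ + 793·c₁ + 123·c₀ = -9740;  793·c₂ + 123·c₁ + 13·c₀ = -1070;  123·c₂ + 13·c₁ + 6·c₀ = -178.
Inverting the 3×3 Gram matrix, [c₂, c₁, c₀]ᵀ = [-651985/445656, 134597/148552, -182579/111414]ᵀ.

c₂ = -1.4630, c₁ = 0.9061, c₀ = -1.6387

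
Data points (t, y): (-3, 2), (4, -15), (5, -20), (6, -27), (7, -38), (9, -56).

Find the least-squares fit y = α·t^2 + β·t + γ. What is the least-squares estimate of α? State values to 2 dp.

α = -0.51

With design matrix X, XᵀX = [[11220, 1450, 216]; [1450, 216, 28]; [216, 28, 6]] and Xᵀy = [-8092, -1098, -154]ᵀ.
Row-reducing yields α = -12441/24631, β = -45052/24631, γ = 25923/24631.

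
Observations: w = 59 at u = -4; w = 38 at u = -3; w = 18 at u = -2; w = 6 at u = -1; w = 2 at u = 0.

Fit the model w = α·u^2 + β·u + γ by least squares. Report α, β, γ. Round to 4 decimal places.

Compute the Gram sums: Σu^2·u^2 = 354, Σu^2·u = -100, Σu^2 = 30, Σu·u = 30, Σu = -10, Σ1 = 5.
And Σu^2·w = 1364, Σu·w = -392, Σw = 123.
Row-reducing yields α = 3, β = -13/5, γ = 7/5.

α = 3.0000, β = -2.6000, γ = 1.4000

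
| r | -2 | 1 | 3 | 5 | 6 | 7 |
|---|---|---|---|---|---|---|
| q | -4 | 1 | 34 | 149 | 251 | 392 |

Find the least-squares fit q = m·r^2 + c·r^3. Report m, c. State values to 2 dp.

m = 0.82, c = 1.03

Entries of XᵀX: Σr^2·r^2 = 4420, Σr^2·r^3 = 27920, Σr^3·r^3 = 180724.
And Σr^2·q = 32260, Σr^3·q = 208248.
XᵀX·[m, c]ᵀ = Xᵀq becomes [[4420, 27920]; [27920, 180724]]·[m, c]ᵀ = [32260, 208248]ᵀ.
det = 4420·180724 − 27920² = 19273680.
m = (32260·180724 − 27920·208248)/19273680 = 198401/240921; c = (4420·208248 − 27920·32260)/19273680 = 246962/240921.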